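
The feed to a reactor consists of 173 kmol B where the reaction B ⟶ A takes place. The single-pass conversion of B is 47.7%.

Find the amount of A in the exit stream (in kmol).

B reacted = 0.477 × 173 = 82.52 kmol; ν_B = −1, so ξ = 82.52/1 = 82.52 kmol.
Outlet amounts (n = n₀ + ν ξ):
  B: 173 − 1(82.52) = 90.48
  A: 0 + 1(82.52) = 82.52

82.5 kmol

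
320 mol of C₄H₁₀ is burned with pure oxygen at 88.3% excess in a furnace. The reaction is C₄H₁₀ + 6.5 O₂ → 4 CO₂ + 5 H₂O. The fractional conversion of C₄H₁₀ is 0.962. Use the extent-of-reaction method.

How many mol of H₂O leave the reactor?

Stoichiometric O₂ = 6.5 × 320 = 2080 mol; O₂ fed = 2080 × 1.883 = 3917 mol.
Fuel reacted = 0.962 × 320 → ξ = 307.8 mol.
Outlet (n = n₀ + ν ξ):
  C₄H₁₀: 320 − 1(307.8) = 12.16
  O₂: 3917 − 6.5(307.8) = 1916
  CO₂: 0 + 4(307.8) = 1231
  H₂O: 0 + 5(307.8) = 1539

1540 mol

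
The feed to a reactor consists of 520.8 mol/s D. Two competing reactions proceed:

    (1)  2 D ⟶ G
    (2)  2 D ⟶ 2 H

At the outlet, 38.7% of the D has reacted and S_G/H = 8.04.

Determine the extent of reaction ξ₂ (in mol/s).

Conversion of D: D consumed = 0.387 × 520.8 = 201.5 mol/s = 2ξ₁ + 2ξ₂.
Selectivity: 1ξ₁ / (2ξ₂) = 8.04 → ξ₁ = 16.08 ξ₂.
Substitute: (2·16.08 + 2) ξ₂ = 201.5 → ξ₂ = 5.9 mol/s, ξ₁ = 94.87 mol/s.
Outlet amounts (n = n₀ + Σ ν·ξ):
  D: 520.8 − 2(94.87) − 2(5.9) = 319.3
  G: 0 + 1(94.87) = 94.87
  H: 0 + 2(5.9) = 11.8

ξ₂ = 5.9 mol/s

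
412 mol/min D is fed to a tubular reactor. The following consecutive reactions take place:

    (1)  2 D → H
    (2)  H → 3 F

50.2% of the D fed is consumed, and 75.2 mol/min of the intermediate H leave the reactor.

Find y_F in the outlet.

Conversion of D: D consumed = 2ξ₁ = 0.502 × 412 → ξ₁ = 103.4 mol/min.
H balance: n_H = 0 + 1ξ₁ − 1ξ₂ = 75.2 → ξ₂ = (1·103.4 − 75.2)/1 = 28.21 mol/min.
Outlet amounts (n = n₀ + Σ ν·ξ):
  D: 412 − 2(103.4) = 205.2
  H: 0 + 1(103.4) − 1(28.21) = 75.2
  F: 0 + 3(28.21) = 84.64
Total out = 365 mol/min; y_F = 84.64 / 365 = 0.2319.

0.232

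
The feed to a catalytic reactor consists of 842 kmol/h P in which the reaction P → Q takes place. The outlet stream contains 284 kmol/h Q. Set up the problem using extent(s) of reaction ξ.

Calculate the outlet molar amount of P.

For Q: n = n₀ + 1ξ → 284 = 0 + 1ξ, giving ξ = 284 kmol/h.
Outlet amounts (n = n₀ + ν ξ):
  P: 842 − 1(284) = 558
  Q: 0 + 1(284) = 284

558 kmol/h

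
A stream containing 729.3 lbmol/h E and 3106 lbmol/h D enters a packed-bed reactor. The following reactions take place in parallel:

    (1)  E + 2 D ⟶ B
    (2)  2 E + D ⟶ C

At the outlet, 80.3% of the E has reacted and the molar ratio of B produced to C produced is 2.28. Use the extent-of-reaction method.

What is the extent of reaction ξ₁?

ξ₁ = 312 lbmol/h

Conversion of E: E consumed = 0.803 × 729.3 = 585.6 lbmol/h = 1ξ₁ + 2ξ₂.
Selectivity: 1ξ₁ / (1ξ₂) = 2.28 → ξ₁ = 2.28 ξ₂.
Substitute: (1·2.28 + 2) ξ₂ = 585.6 → ξ₂ = 136.8 lbmol/h, ξ₁ = 312 lbmol/h.
Outlet amounts (n = n₀ + Σ ν·ξ):
  E: 729.3 − 1(312) − 2(136.8) = 143.7
  D: 3106 − 2(312) − 1(136.8) = 2345
  B: 0 + 1(312) = 312
  C: 0 + 1(136.8) = 136.8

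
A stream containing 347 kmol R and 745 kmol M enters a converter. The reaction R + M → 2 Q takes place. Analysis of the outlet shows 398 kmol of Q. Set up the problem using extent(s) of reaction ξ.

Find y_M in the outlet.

0.5

For Q: n = n₀ + 2ξ → 398 = 0 + 2ξ, giving ξ = 199 kmol.
Outlet amounts (n = n₀ + ν ξ):
  R: 347 − 1(199) = 148
  M: 745 − 1(199) = 546
  Q: 0 + 2(199) = 398
Total out = 1092 kmol; y_M = 546 / 1092 = 0.5.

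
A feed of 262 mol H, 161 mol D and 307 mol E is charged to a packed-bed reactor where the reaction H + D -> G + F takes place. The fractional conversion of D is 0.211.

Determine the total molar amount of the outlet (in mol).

730 mol

D reacted = 0.211 × 161 = 33.97 mol; ν_D = −1, so ξ = 33.97/1 = 33.97 mol.
Outlet amounts (n = n₀ + ν ξ):
  H: 262 − 1(33.97) = 228
  D: 161 − 1(33.97) = 127
  G: 0 + 1(33.97) = 33.97
  F: 0 + 1(33.97) = 33.97
  E: 307 (inert)
Total out = 228 + 127 + 33.97 + 33.97 + 307 = 730 mol.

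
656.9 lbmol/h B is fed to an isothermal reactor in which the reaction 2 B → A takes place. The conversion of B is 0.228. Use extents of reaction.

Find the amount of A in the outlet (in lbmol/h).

B reacted = 0.228 × 656.9 = 149.8 lbmol/h; ν_B = −2, so ξ = 149.8/2 = 74.89 lbmol/h.
Outlet amounts (n = n₀ + ν ξ):
  B: 656.9 − 2(74.89) = 507.1
  A: 0 + 1(74.89) = 74.89

74.9 lbmol/h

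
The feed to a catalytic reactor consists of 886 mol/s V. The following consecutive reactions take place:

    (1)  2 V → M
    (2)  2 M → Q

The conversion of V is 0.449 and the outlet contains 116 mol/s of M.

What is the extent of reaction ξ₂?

ξ₂ = 41.5 mol/s

Conversion of V: V consumed = 2ξ₁ = 0.449 × 886 → ξ₁ = 198.9 mol/s.
M balance: n_M = 0 + 1ξ₁ − 2ξ₂ = 116 → ξ₂ = (1·198.9 − 116)/2 = 41.45 mol/s.
Outlet amounts (n = n₀ + Σ ν·ξ):
  V: 886 − 2(198.9) = 488.2
  M: 0 + 1(198.9) − 2(41.45) = 116
  Q: 0 + 1(41.45) = 41.45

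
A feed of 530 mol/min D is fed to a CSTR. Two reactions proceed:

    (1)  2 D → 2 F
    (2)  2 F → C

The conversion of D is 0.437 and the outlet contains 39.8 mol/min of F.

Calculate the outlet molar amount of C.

Conversion of D: D consumed = 2ξ₁ = 0.437 × 530 → ξ₁ = 115.8 mol/min.
F balance: n_F = 0 + 2ξ₁ − 2ξ₂ = 39.8 → ξ₂ = (2·115.8 − 39.8)/2 = 95.91 mol/min.
Outlet amounts (n = n₀ + Σ ν·ξ):
  D: 530 − 2(115.8) = 298.4
  F: 0 + 2(115.8) − 2(95.91) = 39.8
  C: 0 + 1(95.91) = 95.91

95.9 mol/min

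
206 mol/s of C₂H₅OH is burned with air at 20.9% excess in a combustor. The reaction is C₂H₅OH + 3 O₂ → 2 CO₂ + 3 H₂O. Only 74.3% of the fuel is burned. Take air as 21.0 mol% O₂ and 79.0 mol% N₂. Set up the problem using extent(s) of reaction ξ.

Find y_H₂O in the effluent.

Stoichiometric O₂ = 3 × 206 = 618 mol/s; O₂ fed = 618 × 1.209 = 747.2 mol/s.
N₂ fed = 747.2 × 79/21 = 2811 mol/s.
Fuel reacted = 0.743 × 206 → ξ = 153.1 mol/s.
Outlet (n = n₀ + ν ξ):
  C₂H₅OH: 206 − 1(153.1) = 52.94
  O₂: 747.2 − 3(153.1) = 288
  N₂: 2811 (inert)
  CO₂: 0 + 2(153.1) = 306.1
  H₂O: 0 + 3(153.1) = 459.2
Total out = 3917 mol/s; y_H₂O = 459.2 / 3917 = 0.1172.

0.117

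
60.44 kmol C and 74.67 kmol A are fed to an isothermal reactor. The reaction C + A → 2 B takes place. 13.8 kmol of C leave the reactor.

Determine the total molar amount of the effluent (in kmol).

135 kmol

For C: n = n₀ − 1ξ → 13.8 = 60.44 − 1ξ, giving ξ = 46.64 kmol.
Outlet amounts (n = n₀ + ν ξ):
  C: 60.44 − 1(46.64) = 13.8
  A: 74.67 − 1(46.64) = 28.03
  B: 0 + 2(46.64) = 93.28
Total out = 13.8 + 28.03 + 93.28 = 135.1 kmol.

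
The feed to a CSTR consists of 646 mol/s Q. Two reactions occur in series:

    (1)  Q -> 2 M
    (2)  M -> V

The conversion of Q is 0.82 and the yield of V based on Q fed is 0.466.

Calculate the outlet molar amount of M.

758 mol/s

Conversion of Q: Q consumed = 1ξ₁ = 0.82 × 646 → ξ₁ = 529.7 mol/s.
Yield of V: 1ξ₂ / 646 = 0.466 → ξ₂ = 301 mol/s.
Outlet amounts (n = n₀ + Σ ν·ξ):
  Q: 646 − 1(529.7) = 116.3
  M: 0 + 2(529.7) − 1(301) = 758.4
  V: 0 + 1(301) = 301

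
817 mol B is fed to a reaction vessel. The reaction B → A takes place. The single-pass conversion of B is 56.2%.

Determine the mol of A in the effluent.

459 mol

B reacted = 0.562 × 817 = 459.2 mol; ν_B = −1, so ξ = 459.2/1 = 459.2 mol.
Outlet amounts (n = n₀ + ν ξ):
  B: 817 − 1(459.2) = 357.8
  A: 0 + 1(459.2) = 459.2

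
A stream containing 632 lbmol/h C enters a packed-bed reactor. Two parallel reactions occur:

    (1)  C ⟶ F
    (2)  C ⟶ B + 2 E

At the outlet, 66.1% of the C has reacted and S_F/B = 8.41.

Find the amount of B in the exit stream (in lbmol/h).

Conversion of C: C consumed = 0.661 × 632 = 417.8 lbmol/h = 1ξ₁ + 1ξ₂.
Selectivity: 1ξ₁ / (1ξ₂) = 8.41 → ξ₁ = 8.41 ξ₂.
Substitute: (1·8.41 + 1) ξ₂ = 417.8 → ξ₂ = 44.39 lbmol/h, ξ₁ = 373.4 lbmol/h.
Outlet amounts (n = n₀ + Σ ν·ξ):
  C: 632 − 1(373.4) − 1(44.39) = 214.2
  F: 0 + 1(373.4) = 373.4
  B: 0 + 1(44.39) = 44.39
  E: 0 + 2(44.39) = 88.79

44.4 lbmol/h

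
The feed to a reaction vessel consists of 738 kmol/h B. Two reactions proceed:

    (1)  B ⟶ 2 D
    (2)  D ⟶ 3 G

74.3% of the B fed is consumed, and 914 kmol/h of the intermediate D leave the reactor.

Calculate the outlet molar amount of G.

Conversion of B: B consumed = 1ξ₁ = 0.743 × 738 → ξ₁ = 548.3 kmol/h.
D balance: n_D = 0 + 2ξ₁ − 1ξ₂ = 914 → ξ₂ = (2·548.3 − 914)/1 = 182.7 kmol/h.
Outlet amounts (n = n₀ + Σ ν·ξ):
  B: 738 − 1(548.3) = 189.7
  D: 0 + 2(548.3) − 1(182.7) = 914
  G: 0 + 3(182.7) = 548

548 kmol/h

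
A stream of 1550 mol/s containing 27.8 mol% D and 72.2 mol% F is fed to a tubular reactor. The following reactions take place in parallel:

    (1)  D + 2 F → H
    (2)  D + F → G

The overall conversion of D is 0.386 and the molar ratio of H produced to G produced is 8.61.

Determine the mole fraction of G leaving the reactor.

0.014

Conversion of D: D consumed = 0.386 × 430.9 = 166.3 mol/s = 1ξ₁ + 1ξ₂.
Selectivity: 1ξ₁ / (1ξ₂) = 8.61 → ξ₁ = 8.61 ξ₂.
Substitute: (1·8.61 + 1) ξ₂ = 166.3 → ξ₂ = 17.31 mol/s, ξ₁ = 149 mol/s.
Outlet amounts (n = n₀ + Σ ν·ξ):
  D: 430.9 − 1(149) − 1(17.31) = 264.6
  F: 1119 − 2(149) − 1(17.31) = 803.8
  H: 0 + 1(149) = 149
  G: 0 + 1(17.31) = 17.31
Total out = 1235 mol/s; y_G = 17.31 / 1235 = 0.01402.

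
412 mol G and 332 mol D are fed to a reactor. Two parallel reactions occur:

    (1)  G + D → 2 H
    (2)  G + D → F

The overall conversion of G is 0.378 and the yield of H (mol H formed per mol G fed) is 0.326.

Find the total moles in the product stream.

Yield of H: 2ξ₁ / 412 = 0.326 → ξ₁ = 67.16 mol.
Conversion of G: 1ξ₁ + 1ξ₂ = 0.378 × 412 = 155.7 → ξ₂ = 88.58 mol.
Outlet amounts (n = n₀ + Σ ν·ξ):
  G: 412 − 1(67.16) − 1(88.58) = 256.3
  D: 332 − 1(67.16) − 1(88.58) = 176.3
  H: 0 + 2(67.16) = 134.3
  F: 0 + 1(88.58) = 88.58
Total out = 256.3 + 176.3 + 134.3 + 88.58 = 655.4 mol.

655 mol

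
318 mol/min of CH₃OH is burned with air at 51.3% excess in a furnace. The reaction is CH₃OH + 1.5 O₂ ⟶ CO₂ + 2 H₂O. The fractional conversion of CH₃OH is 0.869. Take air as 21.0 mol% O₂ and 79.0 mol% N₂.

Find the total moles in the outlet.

3890 mol/min

Stoichiometric O₂ = 1.5 × 318 = 477 mol/min; O₂ fed = 477 × 1.513 = 721.7 mol/min.
N₂ fed = 721.7 × 79/21 = 2715 mol/min.
Fuel reacted = 0.869 × 318 → ξ = 276.3 mol/min.
Outlet (n = n₀ + ν ξ):
  CH₃OH: 318 − 1(276.3) = 41.66
  O₂: 721.7 − 1.5(276.3) = 307.2
  N₂: 2715 (inert)
  CO₂: 0 + 1(276.3) = 276.3
  H₂O: 0 + 2(276.3) = 552.7
Total out = 41.66 + 307.2 + 2715 + 276.3 + 552.7 = 3893 mol/min.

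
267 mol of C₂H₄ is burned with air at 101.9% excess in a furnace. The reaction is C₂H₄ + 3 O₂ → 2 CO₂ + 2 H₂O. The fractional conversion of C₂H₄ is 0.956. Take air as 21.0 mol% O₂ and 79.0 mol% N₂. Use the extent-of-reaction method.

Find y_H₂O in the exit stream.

Stoichiometric O₂ = 3 × 267 = 801 mol; O₂ fed = 801 × 2.019 = 1617 mol.
N₂ fed = 1617 × 79/21 = 6084 mol.
Fuel reacted = 0.956 × 267 → ξ = 255.3 mol.
Outlet (n = n₀ + ν ξ):
  C₂H₄: 267 − 1(255.3) = 11.75
  O₂: 1617 − 3(255.3) = 851.5
  N₂: 6084 (inert)
  CO₂: 0 + 2(255.3) = 510.5
  H₂O: 0 + 2(255.3) = 510.5
Total out = 7968 mol; y_H₂O = 510.5 / 7968 = 0.06407.

0.0641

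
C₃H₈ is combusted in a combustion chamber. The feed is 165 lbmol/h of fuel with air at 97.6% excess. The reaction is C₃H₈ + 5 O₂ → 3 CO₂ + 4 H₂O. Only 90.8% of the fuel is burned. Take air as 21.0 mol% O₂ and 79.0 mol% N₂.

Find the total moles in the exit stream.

Stoichiometric O₂ = 5 × 165 = 825 lbmol/h; O₂ fed = 825 × 1.976 = 1630 lbmol/h.
N₂ fed = 1630 × 79/21 = 6133 lbmol/h.
Fuel reacted = 0.908 × 165 → ξ = 149.8 lbmol/h.
Outlet (n = n₀ + ν ξ):
  C₃H₈: 165 − 1(149.8) = 15.18
  O₂: 1630 − 5(149.8) = 881.1
  N₂: 6133 (inert)
  CO₂: 0 + 3(149.8) = 449.5
  H₂O: 0 + 4(149.8) = 599.3
Total out = 15.18 + 881.1 + 6133 + 449.5 + 599.3 = 8078 lbmol/h.

8080 lbmol/h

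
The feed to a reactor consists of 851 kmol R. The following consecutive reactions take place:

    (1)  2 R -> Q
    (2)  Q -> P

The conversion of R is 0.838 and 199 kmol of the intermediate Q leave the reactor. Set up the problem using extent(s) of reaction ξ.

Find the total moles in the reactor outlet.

494 kmol

Conversion of R: R consumed = 2ξ₁ = 0.838 × 851 → ξ₁ = 356.6 kmol.
Q balance: n_Q = 0 + 1ξ₁ − 1ξ₂ = 199 → ξ₂ = (1·356.6 − 199)/1 = 157.6 kmol.
Outlet amounts (n = n₀ + Σ ν·ξ):
  R: 851 − 2(356.6) = 137.9
  Q: 0 + 1(356.6) − 1(157.6) = 199
  P: 0 + 1(157.6) = 157.6
Total out = 137.9 + 199 + 157.6 = 494.4 kmol.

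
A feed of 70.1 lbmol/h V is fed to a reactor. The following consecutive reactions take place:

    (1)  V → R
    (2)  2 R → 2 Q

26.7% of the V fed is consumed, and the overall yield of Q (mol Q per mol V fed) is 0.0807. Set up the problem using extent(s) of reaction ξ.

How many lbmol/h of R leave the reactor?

13.1 lbmol/h

Conversion of V: V consumed = 1ξ₁ = 0.267 × 70.1 → ξ₁ = 18.72 lbmol/h.
Yield of Q: 2ξ₂ / 70.1 = 0.0807 → ξ₂ = 2.829 lbmol/h.
Outlet amounts (n = n₀ + Σ ν·ξ):
  V: 70.1 − 1(18.72) = 51.38
  R: 0 + 1(18.72) − 2(2.829) = 13.06
  Q: 0 + 2(2.829) = 5.657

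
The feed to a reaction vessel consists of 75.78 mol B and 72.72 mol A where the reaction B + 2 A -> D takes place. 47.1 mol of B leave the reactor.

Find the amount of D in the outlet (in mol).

For B: n = n₀ − 1ξ → 47.1 = 75.78 − 1ξ, giving ξ = 28.68 mol.
Outlet amounts (n = n₀ + ν ξ):
  B: 75.78 − 1(28.68) = 47.1
  A: 72.72 − 2(28.68) = 15.36
  D: 0 + 1(28.68) = 28.68

28.7 mol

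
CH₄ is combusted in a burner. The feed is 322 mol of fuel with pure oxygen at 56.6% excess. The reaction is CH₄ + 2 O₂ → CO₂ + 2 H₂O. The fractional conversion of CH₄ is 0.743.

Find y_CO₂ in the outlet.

0.18

Stoichiometric O₂ = 2 × 322 = 644 mol; O₂ fed = 644 × 1.566 = 1009 mol.
Fuel reacted = 0.743 × 322 → ξ = 239.2 mol.
Outlet (n = n₀ + ν ξ):
  CH₄: 322 − 1(239.2) = 82.75
  O₂: 1009 − 2(239.2) = 530
  CO₂: 0 + 1(239.2) = 239.2
  H₂O: 0 + 2(239.2) = 478.5
Total out = 1331 mol; y_CO₂ = 239.2 / 1331 = 0.1798.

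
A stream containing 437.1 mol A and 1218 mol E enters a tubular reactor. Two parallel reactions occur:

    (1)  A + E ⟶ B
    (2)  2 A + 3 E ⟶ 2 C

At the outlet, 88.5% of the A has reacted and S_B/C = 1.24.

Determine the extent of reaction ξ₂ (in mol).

ξ₂ = 86.3 mol

Conversion of A: A consumed = 0.885 × 437.1 = 386.8 mol = 1ξ₁ + 2ξ₂.
Selectivity: 1ξ₁ / (2ξ₂) = 1.24 → ξ₁ = 2.48 ξ₂.
Substitute: (1·2.48 + 2) ξ₂ = 386.8 → ξ₂ = 86.35 mol, ξ₁ = 214.1 mol.
Outlet amounts (n = n₀ + Σ ν·ξ):
  A: 437.1 − 1(214.1) − 2(86.35) = 50.27
  E: 1218 − 1(214.1) − 3(86.35) = 744.8
  B: 0 + 1(214.1) = 214.1
  C: 0 + 2(86.35) = 172.7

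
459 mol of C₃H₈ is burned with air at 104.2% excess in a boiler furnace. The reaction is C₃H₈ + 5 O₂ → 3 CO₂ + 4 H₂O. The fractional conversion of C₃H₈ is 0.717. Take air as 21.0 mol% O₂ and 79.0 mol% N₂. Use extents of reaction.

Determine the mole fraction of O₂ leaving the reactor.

Stoichiometric O₂ = 5 × 459 = 2295 mol; O₂ fed = 2295 × 2.042 = 4686 mol.
N₂ fed = 4686 × 79/21 = 17630 mol.
Fuel reacted = 0.717 × 459 → ξ = 329.1 mol.
Outlet (n = n₀ + ν ξ):
  C₃H₈: 459 − 1(329.1) = 129.9
  O₂: 4686 − 5(329.1) = 3041
  N₂: 17630 (inert)
  CO₂: 0 + 3(329.1) = 987.3
  H₂O: 0 + 4(329.1) = 1316
Total out = 23100 mol; y_O₂ = 3041 / 23100 = 0.1316.

0.132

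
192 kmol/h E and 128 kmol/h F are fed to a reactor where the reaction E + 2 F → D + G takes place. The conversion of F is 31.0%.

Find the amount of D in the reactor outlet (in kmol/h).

F reacted = 0.31 × 128 = 39.68 kmol/h; ν_F = −2, so ξ = 39.68/2 = 19.84 kmol/h.
Outlet amounts (n = n₀ + ν ξ):
  E: 192 − 1(19.84) = 172.2
  F: 128 − 2(19.84) = 88.32
  D: 0 + 1(19.84) = 19.84
  G: 0 + 1(19.84) = 19.84

19.8 kmol/h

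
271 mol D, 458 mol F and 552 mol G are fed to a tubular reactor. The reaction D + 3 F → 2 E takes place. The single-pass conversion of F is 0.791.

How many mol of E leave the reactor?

F reacted = 0.791 × 458 = 362.3 mol; ν_F = −3, so ξ = 362.3/3 = 120.8 mol.
Outlet amounts (n = n₀ + ν ξ):
  D: 271 − 1(120.8) = 150.2
  F: 458 − 3(120.8) = 95.72
  E: 0 + 2(120.8) = 241.5
  G: 552 (inert)

242 mol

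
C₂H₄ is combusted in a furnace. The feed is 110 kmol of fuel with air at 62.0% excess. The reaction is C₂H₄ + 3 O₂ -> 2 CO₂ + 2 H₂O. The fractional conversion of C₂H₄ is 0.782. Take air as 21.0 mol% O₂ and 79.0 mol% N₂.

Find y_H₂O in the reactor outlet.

Stoichiometric O₂ = 3 × 110 = 330 kmol; O₂ fed = 330 × 1.620 = 534.6 kmol.
N₂ fed = 534.6 × 79/21 = 2011 kmol.
Fuel reacted = 0.782 × 110 → ξ = 86.02 kmol.
Outlet (n = n₀ + ν ξ):
  C₂H₄: 110 − 1(86.02) = 23.98
  O₂: 534.6 − 3(86.02) = 276.5
  N₂: 2011 (inert)
  CO₂: 0 + 2(86.02) = 172
  H₂O: 0 + 2(86.02) = 172
Total out = 2656 kmol; y_H₂O = 172 / 2656 = 0.06478.

0.0648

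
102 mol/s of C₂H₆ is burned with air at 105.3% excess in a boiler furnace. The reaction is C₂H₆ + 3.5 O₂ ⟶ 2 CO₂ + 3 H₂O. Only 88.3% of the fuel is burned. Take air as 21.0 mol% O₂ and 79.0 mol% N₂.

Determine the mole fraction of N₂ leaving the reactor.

0.758

Stoichiometric O₂ = 3.5 × 102 = 357 mol/s; O₂ fed = 357 × 2.053 = 732.9 mol/s.
N₂ fed = 732.9 × 79/21 = 2757 mol/s.
Fuel reacted = 0.883 × 102 → ξ = 90.07 mol/s.
Outlet (n = n₀ + ν ξ):
  C₂H₆: 102 − 1(90.07) = 11.93
  O₂: 732.9 − 3.5(90.07) = 417.7
  N₂: 2757 (inert)
  CO₂: 0 + 2(90.07) = 180.1
  H₂O: 0 + 3(90.07) = 270.2
Total out = 3637 mol/s; y_N₂ = 2757 / 3637 = 0.7581.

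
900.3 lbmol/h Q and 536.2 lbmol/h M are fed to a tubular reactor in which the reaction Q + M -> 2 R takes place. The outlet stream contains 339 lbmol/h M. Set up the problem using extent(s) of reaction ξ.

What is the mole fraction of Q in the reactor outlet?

0.489

For M: n = n₀ − 1ξ → 339 = 536.2 − 1ξ, giving ξ = 197.2 lbmol/h.
Outlet amounts (n = n₀ + ν ξ):
  Q: 900.3 − 1(197.2) = 703.1
  M: 536.2 − 1(197.2) = 339
  R: 0 + 2(197.2) = 394.4
Total out = 1436 lbmol/h; y_Q = 703.1 / 1436 = 0.4895.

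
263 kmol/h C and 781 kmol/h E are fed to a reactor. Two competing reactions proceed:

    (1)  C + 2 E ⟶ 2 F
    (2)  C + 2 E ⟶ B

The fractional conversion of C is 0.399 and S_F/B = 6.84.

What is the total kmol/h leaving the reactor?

915 kmol/h

Conversion of C: C consumed = 0.399 × 263 = 104.9 kmol/h = 1ξ₁ + 1ξ₂.
Selectivity: 2ξ₁ / (1ξ₂) = 6.84 → ξ₁ = 3.42 ξ₂.
Substitute: (1·3.42 + 1) ξ₂ = 104.9 → ξ₂ = 23.74 kmol/h, ξ₁ = 81.2 kmol/h.
Outlet amounts (n = n₀ + Σ ν·ξ):
  C: 263 − 1(81.2) − 1(23.74) = 158.1
  E: 781 − 2(81.2) − 2(23.74) = 571.1
  F: 0 + 2(81.2) = 162.4
  B: 0 + 1(23.74) = 23.74
Total out = 158.1 + 571.1 + 162.4 + 23.74 = 915.3 kmol/h.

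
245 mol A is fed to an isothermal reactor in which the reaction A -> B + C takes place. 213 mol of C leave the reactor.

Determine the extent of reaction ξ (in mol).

ξ = 213 mol

For C: n = n₀ + 1ξ → 213 = 0 + 1ξ, giving ξ = 213 mol.
Outlet amounts (n = n₀ + ν ξ):
  A: 245 − 1(213) = 32
  B: 0 + 1(213) = 213
  C: 0 + 1(213) = 213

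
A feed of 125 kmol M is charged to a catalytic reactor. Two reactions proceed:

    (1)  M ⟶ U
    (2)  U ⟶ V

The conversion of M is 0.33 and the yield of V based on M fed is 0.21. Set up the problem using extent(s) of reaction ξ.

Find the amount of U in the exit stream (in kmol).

Conversion of M: M consumed = 1ξ₁ = 0.33 × 125 → ξ₁ = 41.25 kmol.
Yield of V: 1ξ₂ / 125 = 0.21 → ξ₂ = 26.25 kmol.
Outlet amounts (n = n₀ + Σ ν·ξ):
  M: 125 − 1(41.25) = 83.75
  U: 0 + 1(41.25) − 1(26.25) = 15
  V: 0 + 1(26.25) = 26.25

15 kmol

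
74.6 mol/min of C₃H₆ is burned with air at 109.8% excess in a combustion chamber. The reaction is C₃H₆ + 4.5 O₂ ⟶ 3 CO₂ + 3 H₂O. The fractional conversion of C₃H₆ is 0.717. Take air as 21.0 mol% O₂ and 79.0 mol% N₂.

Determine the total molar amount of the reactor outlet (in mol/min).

3460 mol/min

Stoichiometric O₂ = 4.5 × 74.6 = 335.7 mol/min; O₂ fed = 335.7 × 2.098 = 704.3 mol/min.
N₂ fed = 704.3 × 79/21 = 2650 mol/min.
Fuel reacted = 0.717 × 74.6 → ξ = 53.49 mol/min.
Outlet (n = n₀ + ν ξ):
  C₃H₆: 74.6 − 1(53.49) = 21.11
  O₂: 704.3 − 4.5(53.49) = 463.6
  N₂: 2650 (inert)
  CO₂: 0 + 3(53.49) = 160.5
  H₂O: 0 + 3(53.49) = 160.5
Total out = 21.11 + 463.6 + 2650 + 160.5 + 160.5 = 3455 mol/min.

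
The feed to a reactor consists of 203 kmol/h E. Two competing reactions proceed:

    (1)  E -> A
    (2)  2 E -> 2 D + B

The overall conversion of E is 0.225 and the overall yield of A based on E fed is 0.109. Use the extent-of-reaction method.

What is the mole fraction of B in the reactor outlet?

Yield of A: 1ξ₁ / 203 = 0.109 → ξ₁ = 22.13 kmol/h.
Conversion of E: 1ξ₁ + 2ξ₂ = 0.225 × 203 = 45.68 → ξ₂ = 11.77 kmol/h.
Outlet amounts (n = n₀ + Σ ν·ξ):
  E: 203 − 1(22.13) − 2(11.77) = 157.3
  A: 0 + 1(22.13) = 22.13
  D: 0 + 2(11.77) = 23.55
  B: 0 + 1(11.77) = 11.77
Total out = 214.8 kmol/h; y_B = 11.77 / 214.8 = 0.05482.

0.0548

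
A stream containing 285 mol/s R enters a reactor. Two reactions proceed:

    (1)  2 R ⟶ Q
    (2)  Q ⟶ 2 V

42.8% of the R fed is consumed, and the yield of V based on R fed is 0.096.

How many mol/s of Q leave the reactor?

Conversion of R: R consumed = 2ξ₁ = 0.428 × 285 → ξ₁ = 60.99 mol/s.
Yield of V: 2ξ₂ / 285 = 0.096 → ξ₂ = 13.68 mol/s.
Outlet amounts (n = n₀ + Σ ν·ξ):
  R: 285 − 2(60.99) = 163
  Q: 0 + 1(60.99) − 1(13.68) = 47.31
  V: 0 + 2(13.68) = 27.36

47.3 mol/s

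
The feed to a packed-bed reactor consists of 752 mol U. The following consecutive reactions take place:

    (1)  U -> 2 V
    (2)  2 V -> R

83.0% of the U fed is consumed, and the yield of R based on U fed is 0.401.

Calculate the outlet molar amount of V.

Conversion of U: U consumed = 1ξ₁ = 0.83 × 752 → ξ₁ = 624.2 mol.
Yield of R: 1ξ₂ / 752 = 0.401 → ξ₂ = 301.6 mol.
Outlet amounts (n = n₀ + Σ ν·ξ):
  U: 752 − 1(624.2) = 127.8
  V: 0 + 2(624.2) − 2(301.6) = 645.2
  R: 0 + 1(301.6) = 301.6

645 mol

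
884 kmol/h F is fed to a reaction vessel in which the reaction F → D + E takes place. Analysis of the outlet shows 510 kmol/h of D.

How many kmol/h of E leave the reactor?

510 kmol/h

For D: n = n₀ + 1ξ → 510 = 0 + 1ξ, giving ξ = 510 kmol/h.
Outlet amounts (n = n₀ + ν ξ):
  F: 884 − 1(510) = 374
  D: 0 + 1(510) = 510
  E: 0 + 1(510) = 510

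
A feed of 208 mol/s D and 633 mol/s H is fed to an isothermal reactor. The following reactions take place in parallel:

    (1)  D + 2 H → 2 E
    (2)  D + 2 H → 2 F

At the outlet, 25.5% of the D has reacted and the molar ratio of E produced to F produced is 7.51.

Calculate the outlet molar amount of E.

93.6 mol/s

Conversion of D: D consumed = 0.255 × 208 = 53.04 mol/s = 1ξ₁ + 1ξ₂.
Selectivity: 2ξ₁ / (2ξ₂) = 7.51 → ξ₁ = 7.51 ξ₂.
Substitute: (1·7.51 + 1) ξ₂ = 53.04 → ξ₂ = 6.233 mol/s, ξ₁ = 46.81 mol/s.
Outlet amounts (n = n₀ + Σ ν·ξ):
  D: 208 − 1(46.81) − 1(6.233) = 155
  H: 633 − 2(46.81) − 2(6.233) = 526.9
  E: 0 + 2(46.81) = 93.61
  F: 0 + 2(6.233) = 12.47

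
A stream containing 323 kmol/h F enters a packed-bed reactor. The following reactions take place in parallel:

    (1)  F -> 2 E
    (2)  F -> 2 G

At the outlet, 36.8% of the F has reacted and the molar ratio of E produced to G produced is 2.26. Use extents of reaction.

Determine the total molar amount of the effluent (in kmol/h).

Conversion of F: F consumed = 0.368 × 323 = 118.9 kmol/h = 1ξ₁ + 1ξ₂.
Selectivity: 2ξ₁ / (2ξ₂) = 2.26 → ξ₁ = 2.26 ξ₂.
Substitute: (1·2.26 + 1) ξ₂ = 118.9 → ξ₂ = 36.46 kmol/h, ξ₁ = 82.4 kmol/h.
Outlet amounts (n = n₀ + Σ ν·ξ):
  F: 323 − 1(82.4) − 1(36.46) = 204.1
  E: 0 + 2(82.4) = 164.8
  G: 0 + 2(36.46) = 72.92
Total out = 204.1 + 164.8 + 72.92 = 441.9 kmol/h.

442 kmol/h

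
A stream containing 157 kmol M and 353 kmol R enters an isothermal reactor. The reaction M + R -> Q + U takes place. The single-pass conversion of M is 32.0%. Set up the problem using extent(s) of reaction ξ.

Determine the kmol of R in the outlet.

M reacted = 0.32 × 157 = 50.24 kmol; ν_M = −1, so ξ = 50.24/1 = 50.24 kmol.
Outlet amounts (n = n₀ + ν ξ):
  M: 157 − 1(50.24) = 106.8
  R: 353 − 1(50.24) = 302.8
  Q: 0 + 1(50.24) = 50.24
  U: 0 + 1(50.24) = 50.24

303 kmol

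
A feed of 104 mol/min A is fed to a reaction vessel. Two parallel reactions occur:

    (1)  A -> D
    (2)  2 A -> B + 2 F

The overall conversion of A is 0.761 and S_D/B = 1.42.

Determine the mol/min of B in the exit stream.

23.1 mol/min

Conversion of A: A consumed = 0.761 × 104 = 79.14 mol/min = 1ξ₁ + 2ξ₂.
Selectivity: 1ξ₁ / (1ξ₂) = 1.42 → ξ₁ = 1.42 ξ₂.
Substitute: (1·1.42 + 2) ξ₂ = 79.14 → ξ₂ = 23.14 mol/min, ξ₁ = 32.86 mol/min.
Outlet amounts (n = n₀ + Σ ν·ξ):
  A: 104 − 1(32.86) − 2(23.14) = 24.86
  D: 0 + 1(32.86) = 32.86
  B: 0 + 1(23.14) = 23.14
  F: 0 + 2(23.14) = 46.28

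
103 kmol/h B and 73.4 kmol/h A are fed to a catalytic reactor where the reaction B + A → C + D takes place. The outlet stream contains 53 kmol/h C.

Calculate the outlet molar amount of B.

50 kmol/h

For C: n = n₀ + 1ξ → 53 = 0 + 1ξ, giving ξ = 53 kmol/h.
Outlet amounts (n = n₀ + ν ξ):
  B: 103 − 1(53) = 50
  A: 73.4 − 1(53) = 20.4
  C: 0 + 1(53) = 53
  D: 0 + 1(53) = 53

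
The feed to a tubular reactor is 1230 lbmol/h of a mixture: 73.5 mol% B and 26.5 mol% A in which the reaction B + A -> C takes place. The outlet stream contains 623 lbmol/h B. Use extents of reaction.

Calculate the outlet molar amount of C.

281 lbmol/h

For B: n = n₀ − 1ξ → 623 = 904 − 1ξ, giving ξ = 281 lbmol/h.
Outlet amounts (n = n₀ + ν ξ):
  B: 904 − 1(281) = 623
  A: 325.9 − 1(281) = 44.9
  C: 0 + 1(281) = 281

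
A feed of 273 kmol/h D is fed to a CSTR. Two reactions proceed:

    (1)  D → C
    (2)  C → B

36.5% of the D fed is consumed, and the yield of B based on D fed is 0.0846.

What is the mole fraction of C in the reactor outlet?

0.28

Conversion of D: D consumed = 1ξ₁ = 0.365 × 273 → ξ₁ = 99.64 kmol/h.
Yield of B: 1ξ₂ / 273 = 0.0846 → ξ₂ = 23.1 kmol/h.
Outlet amounts (n = n₀ + Σ ν·ξ):
  D: 273 − 1(99.64) = 173.4
  C: 0 + 1(99.64) − 1(23.1) = 76.55
  B: 0 + 1(23.1) = 23.1
Total out = 273 kmol/h; y_C = 76.55 / 273 = 0.2804.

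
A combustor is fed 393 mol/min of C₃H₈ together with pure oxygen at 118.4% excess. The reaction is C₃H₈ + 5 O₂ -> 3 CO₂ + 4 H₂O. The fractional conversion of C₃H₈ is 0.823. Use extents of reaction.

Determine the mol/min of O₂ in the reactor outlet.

2670 mol/min

Stoichiometric O₂ = 5 × 393 = 1965 mol/min; O₂ fed = 1965 × 2.184 = 4292 mol/min.
Fuel reacted = 0.823 × 393 → ξ = 323.4 mol/min.
Outlet (n = n₀ + ν ξ):
  C₃H₈: 393 − 1(323.4) = 69.56
  O₂: 4292 − 5(323.4) = 2674
  CO₂: 0 + 3(323.4) = 970.3
  H₂O: 0 + 4(323.4) = 1294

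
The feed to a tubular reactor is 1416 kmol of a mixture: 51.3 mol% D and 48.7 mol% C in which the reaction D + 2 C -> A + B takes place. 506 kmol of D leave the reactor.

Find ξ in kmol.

ξ = 220 kmol

For D: n = n₀ − 1ξ → 506 = 726.4 − 1ξ, giving ξ = 220.4 kmol.
Outlet amounts (n = n₀ + ν ξ):
  D: 726.4 − 1(220.4) = 506
  C: 689.6 − 2(220.4) = 248.8
  A: 0 + 1(220.4) = 220.4
  B: 0 + 1(220.4) = 220.4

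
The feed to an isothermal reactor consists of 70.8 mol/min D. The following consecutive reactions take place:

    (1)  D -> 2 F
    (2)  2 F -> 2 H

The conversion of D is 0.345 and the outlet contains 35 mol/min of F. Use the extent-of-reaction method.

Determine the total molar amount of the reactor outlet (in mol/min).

95.2 mol/min

Conversion of D: D consumed = 1ξ₁ = 0.345 × 70.8 → ξ₁ = 24.43 mol/min.
F balance: n_F = 0 + 2ξ₁ − 2ξ₂ = 35 → ξ₂ = (2·24.43 − 35)/2 = 6.926 mol/min.
Outlet amounts (n = n₀ + Σ ν·ξ):
  D: 70.8 − 1(24.43) = 46.37
  F: 0 + 2(24.43) − 2(6.926) = 35
  H: 0 + 2(6.926) = 13.85
Total out = 46.37 + 35 + 13.85 = 95.23 mol/min.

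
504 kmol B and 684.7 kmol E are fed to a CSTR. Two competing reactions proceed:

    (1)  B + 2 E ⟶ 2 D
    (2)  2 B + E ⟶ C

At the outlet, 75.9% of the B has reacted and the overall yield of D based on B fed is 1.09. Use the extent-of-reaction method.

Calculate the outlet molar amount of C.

53.9 kmol

Yield of D: 2ξ₁ / 504 = 1.09 → ξ₁ = 274.7 kmol.
Conversion of B: 1ξ₁ + 2ξ₂ = 0.759 × 504 = 382.5 → ξ₂ = 53.93 kmol.
Outlet amounts (n = n₀ + Σ ν·ξ):
  B: 504 − 1(274.7) − 2(53.93) = 121.5
  E: 684.7 − 2(274.7) − 1(53.93) = 81.41
  D: 0 + 2(274.7) = 549.4
  C: 0 + 1(53.93) = 53.93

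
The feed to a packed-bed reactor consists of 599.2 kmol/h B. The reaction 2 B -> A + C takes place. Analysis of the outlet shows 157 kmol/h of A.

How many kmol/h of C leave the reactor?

157 kmol/h

For A: n = n₀ + 1ξ → 157 = 0 + 1ξ, giving ξ = 157 kmol/h.
Outlet amounts (n = n₀ + ν ξ):
  B: 599.2 − 2(157) = 285.2
  A: 0 + 1(157) = 157
  C: 0 + 1(157) = 157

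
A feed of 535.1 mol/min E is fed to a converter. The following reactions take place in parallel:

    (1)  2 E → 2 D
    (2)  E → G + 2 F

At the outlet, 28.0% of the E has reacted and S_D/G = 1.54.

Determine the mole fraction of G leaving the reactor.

0.0903

Conversion of E: E consumed = 0.28 × 535.1 = 149.8 mol/min = 2ξ₁ + 1ξ₂.
Selectivity: 2ξ₁ / (1ξ₂) = 1.54 → ξ₁ = 0.77 ξ₂.
Substitute: (2·0.77 + 1) ξ₂ = 149.8 → ξ₂ = 58.99 mol/min, ξ₁ = 45.42 mol/min.
Outlet amounts (n = n₀ + Σ ν·ξ):
  E: 535.1 − 2(45.42) − 1(58.99) = 385.3
  D: 0 + 2(45.42) = 90.84
  G: 0 + 1(58.99) = 58.99
  F: 0 + 2(58.99) = 118
Total out = 653.1 mol/min; y_G = 58.99 / 653.1 = 0.09032.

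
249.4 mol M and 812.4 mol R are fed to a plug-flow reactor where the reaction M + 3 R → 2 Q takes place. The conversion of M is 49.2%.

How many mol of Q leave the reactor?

M reacted = 0.492 × 249.4 = 122.7 mol; ν_M = −1, so ξ = 122.7/1 = 122.7 mol.
Outlet amounts (n = n₀ + ν ξ):
  M: 249.4 − 1(122.7) = 126.7
  R: 812.4 − 3(122.7) = 444.3
  Q: 0 + 2(122.7) = 245.4

245 mol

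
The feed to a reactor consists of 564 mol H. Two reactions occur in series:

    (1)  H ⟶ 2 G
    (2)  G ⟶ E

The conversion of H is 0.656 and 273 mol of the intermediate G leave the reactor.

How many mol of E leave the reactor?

467 mol

Conversion of H: H consumed = 1ξ₁ = 0.656 × 564 → ξ₁ = 370 mol.
G balance: n_G = 0 + 2ξ₁ − 1ξ₂ = 273 → ξ₂ = (2·370 − 273)/1 = 467 mol.
Outlet amounts (n = n₀ + Σ ν·ξ):
  H: 564 − 1(370) = 194
  G: 0 + 2(370) − 1(467) = 273
  E: 0 + 1(467) = 467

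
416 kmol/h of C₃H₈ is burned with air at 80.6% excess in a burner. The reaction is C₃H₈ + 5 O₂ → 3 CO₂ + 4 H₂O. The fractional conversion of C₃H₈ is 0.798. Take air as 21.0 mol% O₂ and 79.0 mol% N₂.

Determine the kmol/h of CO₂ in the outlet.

996 kmol/h

Stoichiometric O₂ = 5 × 416 = 2080 kmol/h; O₂ fed = 2080 × 1.806 = 3756 kmol/h.
N₂ fed = 3756 × 79/21 = 14130 kmol/h.
Fuel reacted = 0.798 × 416 → ξ = 332 kmol/h.
Outlet (n = n₀ + ν ξ):
  C₃H₈: 416 − 1(332) = 84.03
  O₂: 3756 − 5(332) = 2097
  N₂: 14130 (inert)
  CO₂: 0 + 3(332) = 995.9
  H₂O: 0 + 4(332) = 1328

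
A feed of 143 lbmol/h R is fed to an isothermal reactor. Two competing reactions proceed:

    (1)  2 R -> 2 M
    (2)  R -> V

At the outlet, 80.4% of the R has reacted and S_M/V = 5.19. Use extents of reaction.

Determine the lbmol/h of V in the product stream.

18.6 lbmol/h

Conversion of R: R consumed = 0.804 × 143 = 115 lbmol/h = 2ξ₁ + 1ξ₂.
Selectivity: 2ξ₁ / (1ξ₂) = 5.19 → ξ₁ = 2.595 ξ₂.
Substitute: (2·2.595 + 1) ξ₂ = 115 → ξ₂ = 18.57 lbmol/h, ξ₁ = 48.2 lbmol/h.
Outlet amounts (n = n₀ + Σ ν·ξ):
  R: 143 − 2(48.2) − 1(18.57) = 28.03
  M: 0 + 2(48.2) = 96.4
  V: 0 + 1(18.57) = 18.57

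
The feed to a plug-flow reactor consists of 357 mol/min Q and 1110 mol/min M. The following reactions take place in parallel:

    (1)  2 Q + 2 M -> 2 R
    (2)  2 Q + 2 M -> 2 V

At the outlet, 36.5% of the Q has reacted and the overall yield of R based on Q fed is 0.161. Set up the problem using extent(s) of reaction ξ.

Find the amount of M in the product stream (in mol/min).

980 mol/min

Yield of R: 2ξ₁ / 357 = 0.161 → ξ₁ = 28.74 mol/min.
Conversion of Q: 2ξ₁ + 2ξ₂ = 0.365 × 357 = 130.3 → ξ₂ = 36.41 mol/min.
Outlet amounts (n = n₀ + Σ ν·ξ):
  Q: 357 − 2(28.74) − 2(36.41) = 226.7
  M: 1110 − 2(28.74) − 2(36.41) = 979.7
  R: 0 + 2(28.74) = 57.48
  V: 0 + 2(36.41) = 72.83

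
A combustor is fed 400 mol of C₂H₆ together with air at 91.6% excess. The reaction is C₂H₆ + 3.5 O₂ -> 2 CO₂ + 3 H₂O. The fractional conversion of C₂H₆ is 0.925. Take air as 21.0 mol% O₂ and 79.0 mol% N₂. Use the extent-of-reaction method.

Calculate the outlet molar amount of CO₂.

Stoichiometric O₂ = 3.5 × 400 = 1400 mol; O₂ fed = 1400 × 1.916 = 2682 mol.
N₂ fed = 2682 × 79/21 = 10090 mol.
Fuel reacted = 0.925 × 400 → ξ = 370 mol.
Outlet (n = n₀ + ν ξ):
  C₂H₆: 400 − 1(370) = 30
  O₂: 2682 − 3.5(370) = 1387
  N₂: 10090 (inert)
  CO₂: 0 + 2(370) = 740
  H₂O: 0 + 3(370) = 1110

740 mol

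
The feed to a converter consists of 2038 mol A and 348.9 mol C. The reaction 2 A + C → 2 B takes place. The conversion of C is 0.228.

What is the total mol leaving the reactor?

2310 mol

C reacted = 0.228 × 348.9 = 79.55 mol; ν_C = −1, so ξ = 79.55/1 = 79.55 mol.
Outlet amounts (n = n₀ + ν ξ):
  A: 2038 − 2(79.55) = 1879
  C: 348.9 − 1(79.55) = 269.4
  B: 0 + 2(79.55) = 159.1
Total out = 1879 + 269.4 + 159.1 = 2307 mol.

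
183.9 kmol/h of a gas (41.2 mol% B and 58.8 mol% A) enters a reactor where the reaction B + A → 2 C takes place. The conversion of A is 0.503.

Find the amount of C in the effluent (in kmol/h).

109 kmol/h

A reacted = 0.503 × 108.1 = 54.39 kmol/h; ν_A = −1, so ξ = 54.39/1 = 54.39 kmol/h.
Outlet amounts (n = n₀ + ν ξ):
  B: 75.77 − 1(54.39) = 21.38
  A: 108.1 − 1(54.39) = 53.74
  C: 0 + 2(54.39) = 108.8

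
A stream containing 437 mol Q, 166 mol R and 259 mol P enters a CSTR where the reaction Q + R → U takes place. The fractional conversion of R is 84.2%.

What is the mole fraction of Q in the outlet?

R reacted = 0.842 × 166 = 139.8 mol; ν_R = −1, so ξ = 139.8/1 = 139.8 mol.
Outlet amounts (n = n₀ + ν ξ):
  Q: 437 − 1(139.8) = 297.2
  R: 166 − 1(139.8) = 26.23
  U: 0 + 1(139.8) = 139.8
  P: 259 (inert)
Total out = 722.2 mol; y_Q = 297.2 / 722.2 = 0.4115.

0.412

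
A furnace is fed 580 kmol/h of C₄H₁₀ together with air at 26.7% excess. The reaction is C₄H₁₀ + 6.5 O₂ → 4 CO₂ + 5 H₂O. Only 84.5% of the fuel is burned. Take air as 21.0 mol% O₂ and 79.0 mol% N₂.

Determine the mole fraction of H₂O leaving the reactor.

Stoichiometric O₂ = 6.5 × 580 = 3770 kmol/h; O₂ fed = 3770 × 1.267 = 4777 kmol/h.
N₂ fed = 4777 × 79/21 = 17970 kmol/h.
Fuel reacted = 0.845 × 580 → ξ = 490.1 kmol/h.
Outlet (n = n₀ + ν ξ):
  C₄H₁₀: 580 − 1(490.1) = 89.9
  O₂: 4777 − 6.5(490.1) = 1591
  N₂: 17970 (inert)
  CO₂: 0 + 4(490.1) = 1960
  H₂O: 0 + 5(490.1) = 2450
Total out = 24060 kmol/h; y_H₂O = 2450 / 24060 = 0.1018.

0.102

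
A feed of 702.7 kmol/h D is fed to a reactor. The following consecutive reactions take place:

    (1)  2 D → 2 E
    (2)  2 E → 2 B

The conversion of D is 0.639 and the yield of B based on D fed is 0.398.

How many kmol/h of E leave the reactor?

169 kmol/h

Conversion of D: D consumed = 2ξ₁ = 0.639 × 702.7 → ξ₁ = 224.5 kmol/h.
Yield of B: 2ξ₂ / 702.7 = 0.398 → ξ₂ = 139.8 kmol/h.
Outlet amounts (n = n₀ + Σ ν·ξ):
  D: 702.7 − 2(224.5) = 253.7
  E: 0 + 2(224.5) − 2(139.8) = 169.4
  B: 0 + 2(139.8) = 279.7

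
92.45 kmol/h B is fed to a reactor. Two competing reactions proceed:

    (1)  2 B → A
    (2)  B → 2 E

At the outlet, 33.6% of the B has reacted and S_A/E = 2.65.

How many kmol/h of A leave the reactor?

Conversion of B: B consumed = 0.336 × 92.45 = 31.06 kmol/h = 2ξ₁ + 1ξ₂.
Selectivity: 1ξ₁ / (2ξ₂) = 2.65 → ξ₁ = 5.3 ξ₂.
Substitute: (2·5.3 + 1) ξ₂ = 31.06 → ξ₂ = 2.678 kmol/h, ξ₁ = 14.19 kmol/h.
Outlet amounts (n = n₀ + Σ ν·ξ):
  B: 92.45 − 2(14.19) − 1(2.678) = 61.39
  A: 0 + 1(14.19) = 14.19
  E: 0 + 2(2.678) = 5.356

14.2 kmol/h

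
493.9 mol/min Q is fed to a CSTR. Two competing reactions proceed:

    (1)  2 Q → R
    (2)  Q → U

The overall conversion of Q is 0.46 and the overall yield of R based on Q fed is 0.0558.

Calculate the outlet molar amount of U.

Yield of R: 1ξ₁ / 493.9 = 0.0558 → ξ₁ = 27.56 mol/min.
Conversion of Q: 2ξ₁ + 1ξ₂ = 0.46 × 493.9 = 227.2 → ξ₂ = 172.1 mol/min.
Outlet amounts (n = n₀ + Σ ν·ξ):
  Q: 493.9 − 2(27.56) − 1(172.1) = 266.7
  R: 0 + 1(27.56) = 27.56
  U: 0 + 1(172.1) = 172.1

172 mol/min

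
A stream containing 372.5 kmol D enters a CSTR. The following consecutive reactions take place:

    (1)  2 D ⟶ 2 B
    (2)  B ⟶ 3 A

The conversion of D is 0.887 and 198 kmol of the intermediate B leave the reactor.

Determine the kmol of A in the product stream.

Conversion of D: D consumed = 2ξ₁ = 0.887 × 372.5 → ξ₁ = 165.2 kmol.
B balance: n_B = 0 + 2ξ₁ − 1ξ₂ = 198 → ξ₂ = (2·165.2 − 198)/1 = 132.4 kmol.
Outlet amounts (n = n₀ + Σ ν·ξ):
  D: 372.5 − 2(165.2) = 42.09
  B: 0 + 2(165.2) − 1(132.4) = 198
  A: 0 + 3(132.4) = 397.2

397 kmol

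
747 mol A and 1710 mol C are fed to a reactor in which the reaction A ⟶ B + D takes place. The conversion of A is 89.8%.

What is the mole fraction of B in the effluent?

A reacted = 0.898 × 747 = 670.8 mol; ν_A = −1, so ξ = 670.8/1 = 670.8 mol.
Outlet amounts (n = n₀ + ν ξ):
  A: 747 − 1(670.8) = 76.19
  B: 0 + 1(670.8) = 670.8
  D: 0 + 1(670.8) = 670.8
  C: 1710 (inert)
Total out = 3128 mol; y_B = 670.8 / 3128 = 0.2145.

0.214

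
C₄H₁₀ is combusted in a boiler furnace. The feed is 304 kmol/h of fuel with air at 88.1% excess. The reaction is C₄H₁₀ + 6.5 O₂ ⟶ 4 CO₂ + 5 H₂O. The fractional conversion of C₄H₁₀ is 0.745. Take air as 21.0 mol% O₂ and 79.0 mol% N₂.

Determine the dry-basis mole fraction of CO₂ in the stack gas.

Stoichiometric O₂ = 6.5 × 304 = 1976 kmol/h; O₂ fed = 1976 × 1.881 = 3717 kmol/h.
N₂ fed = 3717 × 79/21 = 13980 kmol/h.
Fuel reacted = 0.745 × 304 → ξ = 226.5 kmol/h.
Outlet (n = n₀ + ν ξ):
  C₄H₁₀: 304 − 1(226.5) = 77.52
  O₂: 3717 − 6.5(226.5) = 2245
  N₂: 13980 (inert)
  CO₂: 0 + 4(226.5) = 905.9
  H₂O: 0 + 5(226.5) = 1132
Dry total = 17210 kmol/h; y_CO₂ (dry) = 905.9 / 17210 = 0.05264.

0.0526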